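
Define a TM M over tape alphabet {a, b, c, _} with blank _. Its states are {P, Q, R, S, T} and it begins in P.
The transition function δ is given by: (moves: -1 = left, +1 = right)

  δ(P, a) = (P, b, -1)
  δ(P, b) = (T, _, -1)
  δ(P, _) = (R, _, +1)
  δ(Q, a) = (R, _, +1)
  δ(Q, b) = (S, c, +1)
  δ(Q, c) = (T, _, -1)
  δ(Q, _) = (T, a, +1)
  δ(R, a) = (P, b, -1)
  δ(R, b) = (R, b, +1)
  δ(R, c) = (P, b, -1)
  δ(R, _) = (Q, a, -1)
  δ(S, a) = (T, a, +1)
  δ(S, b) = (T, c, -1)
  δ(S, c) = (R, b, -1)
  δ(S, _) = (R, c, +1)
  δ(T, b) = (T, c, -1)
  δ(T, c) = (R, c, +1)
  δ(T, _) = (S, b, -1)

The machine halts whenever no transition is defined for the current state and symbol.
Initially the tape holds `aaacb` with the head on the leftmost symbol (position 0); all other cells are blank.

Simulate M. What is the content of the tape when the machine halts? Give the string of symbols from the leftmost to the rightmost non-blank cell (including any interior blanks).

state=P head=0 tape=__[a]aacb   (P,a)→(P,b,-1)
state=P head=-1 tape=_[_]baacb   (P,_)→(R,_,+1)
state=R head=0 tape=__[b]aacb   (R,b)→(R,b,+1)
state=R head=1 tape=__b[a]acb   (R,a)→(P,b,-1)
state=P head=0 tape=__[b]bacb   (P,b)→(T,_,-1)
state=T head=-1 tape=_[_]_bacb   (T,_)→(S,b,-1)
state=S head=-2 tape=[_]b_bacb   (S,_)→(R,c,+1)
state=R head=-1 tape=c[b]_bacb   (R,b)→(R,b,+1)
state=R head=0 tape=cb[_]bacb   (R,_)→(Q,a,-1)
state=Q head=-1 tape=c[b]abacb   (Q,b)→(S,c,+1)
state=S head=0 tape=cc[a]bacb   (S,a)→(T,a,+1)
state=T head=1 tape=cca[b]acb   (T,b)→(T,c,-1)
state=T head=0 tape=cc[a]cacb
The non-blank tape span at halt is ccacacb.

ccacacb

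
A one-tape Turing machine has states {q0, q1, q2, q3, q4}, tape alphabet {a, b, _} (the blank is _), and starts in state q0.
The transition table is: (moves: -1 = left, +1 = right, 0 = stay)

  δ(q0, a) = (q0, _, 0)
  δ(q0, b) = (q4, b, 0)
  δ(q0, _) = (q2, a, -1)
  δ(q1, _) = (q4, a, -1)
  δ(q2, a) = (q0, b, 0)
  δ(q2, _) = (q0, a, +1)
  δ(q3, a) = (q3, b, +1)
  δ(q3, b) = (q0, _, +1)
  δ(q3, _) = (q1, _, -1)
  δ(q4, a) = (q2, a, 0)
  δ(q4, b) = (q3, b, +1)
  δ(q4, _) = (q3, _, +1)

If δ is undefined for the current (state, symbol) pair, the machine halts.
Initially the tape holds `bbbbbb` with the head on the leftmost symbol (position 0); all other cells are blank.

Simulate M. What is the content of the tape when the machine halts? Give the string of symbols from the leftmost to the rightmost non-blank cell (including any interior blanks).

b_b_bbb

state=q0 head=0 tape=[b]bbbbb__   (q0,b)→(q4,b,0)
state=q4 head=0 tape=[b]bbbbb__   (q4,b)→(q3,b,+1)
state=q3 head=1 tape=b[b]bbbb__   (q3,b)→(q0,_,+1)
state=q0 head=2 tape=b_[b]bbb__   (q0,b)→(q4,b,0)
state=q4 head=2 tape=b_[b]bbb__   (q4,b)→(q3,b,+1)
state=q3 head=3 tape=b_b[b]bb__   (q3,b)→(q0,_,+1)
state=q0 head=4 tape=b_b_[b]b__   (q0,b)→(q4,b,0)
state=q4 head=4 tape=b_b_[b]b__   (q4,b)→(q3,b,+1)
state=q3 head=5 tape=b_b_b[b]__   (q3,b)→(q0,_,+1)
state=q0 head=6 tape=b_b_b_[_]_   (q0,_)→(q2,a,-1)
state=q2 head=5 tape=b_b_b[_]a_   (q2,_)→(q0,a,+1)
state=q0 head=6 tape=b_b_ba[a]_   (q0,a)→(q0,_,0)
state=q0 head=6 tape=b_b_ba[_]_   (q0,_)→(q2,a,-1)
state=q2 head=5 tape=b_b_b[a]a_   (q2,a)→(q0,b,0)
state=q0 head=5 tape=b_b_b[b]a_   (q0,b)→(q4,b,0)
state=q4 head=5 tape=b_b_b[b]a_   (q4,b)→(q3,b,+1)
state=q3 head=6 tape=b_b_bb[a]_   (q3,a)→(q3,b,+1)
state=q3 head=7 tape=b_b_bbb[_]   (q3,_)→(q1,_,-1)
state=q1 head=6 tape=b_b_bb[b]_
The non-blank tape span at halt is b_b_bbb.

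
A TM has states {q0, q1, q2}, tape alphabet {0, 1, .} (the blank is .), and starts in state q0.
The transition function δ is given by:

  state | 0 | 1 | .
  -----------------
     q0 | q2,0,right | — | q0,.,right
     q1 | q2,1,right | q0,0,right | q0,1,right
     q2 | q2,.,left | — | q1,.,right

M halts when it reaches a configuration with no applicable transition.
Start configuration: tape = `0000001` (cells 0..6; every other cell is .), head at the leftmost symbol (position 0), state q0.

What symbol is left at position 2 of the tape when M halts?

state=q0 head=0 tape=.[0]000001   (q0,0)→(q2,0,right)
state=q2 head=1 tape=.0[0]00001   (q2,0)→(q2,.,left)
state=q2 head=0 tape=.[0].00001   (q2,0)→(q2,.,left)
state=q2 head=-1 tape=[.]..00001   (q2,.)→(q1,.,right)
state=q1 head=0 tape=.[.].00001   (q1,.)→(q0,1,right)
state=q0 head=1 tape=.1[.]00001   (q0,.)→(q0,.,right)
state=q0 head=2 tape=.1.[0]0001   (q0,0)→(q2,0,right)
state=q2 head=3 tape=.1.0[0]001   (q2,0)→(q2,.,left)
state=q2 head=2 tape=.1.[0].001   (q2,0)→(q2,.,left)
state=q2 head=1 tape=.1[.]..001   (q2,.)→(q1,.,right)
state=q1 head=2 tape=.1.[.].001   (q1,.)→(q0,1,right)
state=q0 head=3 tape=.1.1[.]001   (q0,.)→(q0,.,right)
state=q0 head=4 tape=.1.1.[0]01   (q0,0)→(q2,0,right)
state=q2 head=5 tape=.1.1.0[0]1   (q2,0)→(q2,.,left)
state=q2 head=4 tape=.1.1.[0].1   (q2,0)→(q2,.,left)
state=q2 head=3 tape=.1.1[.]..1   (q2,.)→(q1,.,right)
state=q1 head=4 tape=.1.1.[.].1   (q1,.)→(q0,1,right)
state=q0 head=5 tape=.1.1.1[.]1   (q0,.)→(q0,.,right)
state=q0 head=6 tape=.1.1.1.[1]
Cell 2 holds 1 when M halts.

1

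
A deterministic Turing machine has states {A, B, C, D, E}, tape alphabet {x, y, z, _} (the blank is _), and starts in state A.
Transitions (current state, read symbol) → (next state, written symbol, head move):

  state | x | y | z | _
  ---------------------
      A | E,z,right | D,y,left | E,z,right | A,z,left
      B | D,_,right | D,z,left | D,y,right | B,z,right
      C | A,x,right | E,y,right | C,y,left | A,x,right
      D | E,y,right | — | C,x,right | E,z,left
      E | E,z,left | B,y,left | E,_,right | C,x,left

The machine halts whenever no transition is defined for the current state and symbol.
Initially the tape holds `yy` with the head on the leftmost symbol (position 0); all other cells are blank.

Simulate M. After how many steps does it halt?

35

state=A head=0 tape=___[y]y   (A,y)→(D,y,left)
state=D head=-1 tape=__[_]yy   (D,_)→(E,z,left)
state=E head=-2 tape=_[_]zyy   (E,_)→(C,x,left)
state=C head=-3 tape=[_]xzyy   (C,_)→(A,x,right)
state=A head=-2 tape=x[x]zyy   (A,x)→(E,z,right)
state=E head=-1 tape=xz[z]yy   (E,z)→(E,_,right)
state=E head=0 tape=xz_[y]y   (E,y)→(B,y,left)
state=B head=-1 tape=xz[_]yy   (B,_)→(B,z,right)
state=B head=0 tape=xzz[y]y   (B,y)→(D,z,left)
state=D head=-1 tape=xz[z]zy   (D,z)→(C,x,right)
state=C head=0 tape=xzx[z]y   (C,z)→(C,y,left)
state=C head=-1 tape=xz[x]yy   (C,x)→(A,x,right)
state=A head=0 tape=xzx[y]y   (A,y)→(D,y,left)
state=D head=-1 tape=xz[x]yy   (D,x)→(E,y,right)
state=E head=0 tape=xzy[y]y   (E,y)→(B,y,left)
state=B head=-1 tape=xz[y]yy   (B,y)→(D,z,left)
state=D head=-2 tape=x[z]zyy   (D,z)→(C,x,right)
state=C head=-1 tape=xx[z]yy   (C,z)→(C,y,left)
state=C head=-2 tape=x[x]yyy   (C,x)→(A,x,right)
state=A head=-1 tape=xx[y]yy   (A,y)→(D,y,left)
state=D head=-2 tape=x[x]yyy   (D,x)→(E,y,right)
state=E head=-1 tape=xy[y]yy   (E,y)→(B,y,left)
state=B head=-2 tape=x[y]yyy   (B,y)→(D,z,left)
state=D head=-3 tape=[x]zyyy   (D,x)→(E,y,right)
state=E head=-2 tape=y[z]yyy   (E,z)→(E,_,right)
state=E head=-1 tape=y_[y]yy   (E,y)→(B,y,left)
state=B head=-2 tape=y[_]yyy   (B,_)→(B,z,right)
state=B head=-1 tape=yz[y]yy   (B,y)→(D,z,left)
state=D head=-2 tape=y[z]zyy   (D,z)→(C,x,right)
state=C head=-1 tape=yx[z]yy   (C,z)→(C,y,left)
state=C head=-2 tape=y[x]yyy   (C,x)→(A,x,right)
state=A head=-1 tape=yx[y]yy   (A,y)→(D,y,left)
state=D head=-2 tape=y[x]yyy   (D,x)→(E,y,right)
state=E head=-1 tape=yy[y]yy   (E,y)→(B,y,left)
state=B head=-2 tape=y[y]yyy   (B,y)→(D,z,left)
state=D head=-3 tape=[y]zyyy
M halts after 35 transitions.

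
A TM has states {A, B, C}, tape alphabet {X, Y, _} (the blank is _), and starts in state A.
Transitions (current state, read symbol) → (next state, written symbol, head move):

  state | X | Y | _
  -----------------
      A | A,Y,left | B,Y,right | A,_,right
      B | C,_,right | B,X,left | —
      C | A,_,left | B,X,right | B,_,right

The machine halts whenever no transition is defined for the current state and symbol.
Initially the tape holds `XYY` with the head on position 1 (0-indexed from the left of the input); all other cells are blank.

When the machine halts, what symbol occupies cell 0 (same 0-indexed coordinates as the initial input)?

_

A | X[Y]Y_   read Y → write Y, move right, go to B
B | XY[Y]_   read Y → write X, move left, go to B
B | X[Y]X_   read Y → write X, move left, go to B
B | [X]XX_   read X → write _, move right, go to C
C | _[X]X_   read X → write _, move left, go to A
A | [_]_X_   read _ → write _, move right, go to A
A | _[_]X_   read _ → write _, move right, go to A
A | __[X]_   read X → write Y, move left, go to A
A | _[_]Y_   read _ → write _, move right, go to A
A | __[Y]_   read Y → write Y, move right, go to B
B | __Y[_]
Cell 0 holds _ when M halts.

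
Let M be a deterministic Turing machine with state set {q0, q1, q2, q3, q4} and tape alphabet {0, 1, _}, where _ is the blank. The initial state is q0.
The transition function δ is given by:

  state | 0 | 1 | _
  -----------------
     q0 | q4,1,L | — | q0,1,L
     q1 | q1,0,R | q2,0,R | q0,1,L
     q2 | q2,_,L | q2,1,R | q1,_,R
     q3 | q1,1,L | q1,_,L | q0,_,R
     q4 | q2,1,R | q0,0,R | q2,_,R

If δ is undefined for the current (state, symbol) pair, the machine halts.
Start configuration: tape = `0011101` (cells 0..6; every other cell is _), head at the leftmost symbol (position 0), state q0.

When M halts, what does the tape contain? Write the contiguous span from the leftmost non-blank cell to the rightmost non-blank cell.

q0 | _[0]011101____   read 0 → write 1, move L, go to q4
q4 | [_]1011101____   read _ → write _, move R, go to q2
q2 | _[1]011101____   read 1 → write 1, move R, go to q2
q2 | _1[0]11101____   read 0 → write _, move L, go to q2
q2 | _[1]_11101____   read 1 → write 1, move R, go to q2
q2 | _1[_]11101____   read _ → write _, move R, go to q1
q1 | _1_[1]1101____   read 1 → write 0, move R, go to q2
q2 | _1_0[1]101____   read 1 → write 1, move R, go to q2
q2 | _1_01[1]01____   read 1 → write 1, move R, go to q2
q2 | _1_011[0]1____   read 0 → write _, move L, go to q2
q2 | _1_01[1]_1____   read 1 → write 1, move R, go to q2
q2 | _1_011[_]1____   read _ → write _, move R, go to q1
q1 | _1_011_[1]____   read 1 → write 0, move R, go to q2
q2 | _1_011_0[_]___   read _ → write _, move R, go to q1
q1 | _1_011_0_[_]__   read _ → write 1, move L, go to q0
q0 | _1_011_0[_]1__   read _ → write 1, move L, go to q0
q0 | _1_011_[0]11__   read 0 → write 1, move L, go to q4
q4 | _1_011[_]111__   read _ → write _, move R, go to q2
q2 | _1_011_[1]11__   read 1 → write 1, move R, go to q2
q2 | _1_011_1[1]1__   read 1 → write 1, move R, go to q2
q2 | _1_011_11[1]__   read 1 → write 1, move R, go to q2
q2 | _1_011_111[_]_   read _ → write _, move R, go to q1
q1 | _1_011_111_[_]   read _ → write 1, move L, go to q0
q0 | _1_011_111[_]1   read _ → write 1, move L, go to q0
q0 | _1_011_11[1]11
The non-blank tape span at halt is 1_011_11111.

1_011_11111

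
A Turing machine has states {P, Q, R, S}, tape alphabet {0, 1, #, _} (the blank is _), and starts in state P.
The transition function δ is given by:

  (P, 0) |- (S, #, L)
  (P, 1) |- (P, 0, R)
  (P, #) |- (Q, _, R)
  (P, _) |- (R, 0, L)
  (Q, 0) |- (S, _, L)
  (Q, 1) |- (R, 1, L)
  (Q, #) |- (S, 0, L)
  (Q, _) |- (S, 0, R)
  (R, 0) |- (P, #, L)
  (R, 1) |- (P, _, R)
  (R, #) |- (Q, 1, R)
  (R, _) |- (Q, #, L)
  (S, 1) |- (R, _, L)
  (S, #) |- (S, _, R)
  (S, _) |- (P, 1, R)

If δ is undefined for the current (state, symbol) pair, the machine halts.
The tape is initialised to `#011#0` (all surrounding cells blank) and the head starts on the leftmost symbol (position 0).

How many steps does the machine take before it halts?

state=P head=0 tape=____[#]011#0   (P,#)→(Q,_,R)
state=Q head=1 tape=_____[0]11#0   (Q,0)→(S,_,L)
state=S head=0 tape=____[_]_11#0   (S,_)→(P,1,R)
state=P head=1 tape=____1[_]11#0   (P,_)→(R,0,L)
state=R head=0 tape=____[1]011#0   (R,1)→(P,_,R)
state=P head=1 tape=_____[0]11#0   (P,0)→(S,#,L)
state=S head=0 tape=____[_]#11#0   (S,_)→(P,1,R)
state=P head=1 tape=____1[#]11#0   (P,#)→(Q,_,R)
state=Q head=2 tape=____1_[1]1#0   (Q,1)→(R,1,L)
state=R head=1 tape=____1[_]11#0   (R,_)→(Q,#,L)
state=Q head=0 tape=____[1]#11#0   (Q,1)→(R,1,L)
state=R head=-1 tape=___[_]1#11#0   (R,_)→(Q,#,L)
state=Q head=-2 tape=__[_]#1#11#0   (Q,_)→(S,0,R)
state=S head=-1 tape=__0[#]1#11#0   (S,#)→(S,_,R)
state=S head=0 tape=__0_[1]#11#0   (S,1)→(R,_,L)
state=R head=-1 tape=__0[_]_#11#0   (R,_)→(Q,#,L)
state=Q head=-2 tape=__[0]#_#11#0   (Q,0)→(S,_,L)
state=S head=-3 tape=_[_]_#_#11#0   (S,_)→(P,1,R)
state=P head=-2 tape=_1[_]#_#11#0   (P,_)→(R,0,L)
state=R head=-3 tape=_[1]0#_#11#0   (R,1)→(P,_,R)
state=P head=-2 tape=__[0]#_#11#0   (P,0)→(S,#,L)
state=S head=-3 tape=_[_]##_#11#0   (S,_)→(P,1,R)
state=P head=-2 tape=_1[#]#_#11#0   (P,#)→(Q,_,R)
state=Q head=-1 tape=_1_[#]_#11#0   (Q,#)→(S,0,L)
state=S head=-2 tape=_1[_]0_#11#0   (S,_)→(P,1,R)
state=P head=-1 tape=_11[0]_#11#0   (P,0)→(S,#,L)
state=S head=-2 tape=_1[1]#_#11#0   (S,1)→(R,_,L)
state=R head=-3 tape=_[1]_#_#11#0   (R,1)→(P,_,R)
state=P head=-2 tape=__[_]#_#11#0   (P,_)→(R,0,L)
state=R head=-3 tape=_[_]0#_#11#0   (R,_)→(Q,#,L)
state=Q head=-4 tape=[_]#0#_#11#0   (Q,_)→(S,0,R)
state=S head=-3 tape=0[#]0#_#11#0   (S,#)→(S,_,R)
state=S head=-2 tape=0_[0]#_#11#0
M halts after 32 transitions.

32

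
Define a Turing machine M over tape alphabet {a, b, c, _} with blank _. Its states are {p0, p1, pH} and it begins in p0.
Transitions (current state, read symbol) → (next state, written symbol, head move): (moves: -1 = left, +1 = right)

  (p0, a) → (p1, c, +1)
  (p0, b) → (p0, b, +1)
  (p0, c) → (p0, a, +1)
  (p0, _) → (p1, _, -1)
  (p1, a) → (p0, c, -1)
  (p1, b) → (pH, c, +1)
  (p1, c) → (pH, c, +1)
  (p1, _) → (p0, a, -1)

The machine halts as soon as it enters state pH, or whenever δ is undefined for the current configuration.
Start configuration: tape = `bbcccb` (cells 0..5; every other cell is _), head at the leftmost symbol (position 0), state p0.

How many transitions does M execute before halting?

p0 | [b]bcccb_   read b → write b, move +1, go to p0
p0 | b[b]cccb_   read b → write b, move +1, go to p0
p0 | bb[c]ccb_   read c → write a, move +1, go to p0
p0 | bba[c]cb_   read c → write a, move +1, go to p0
p0 | bbaa[c]b_   read c → write a, move +1, go to p0
p0 | bbaaa[b]_   read b → write b, move +1, go to p0
p0 | bbaaab[_]   read _ → write _, move -1, go to p1
p1 | bbaaa[b]_   read b → write c, move +1, go to pH
pH | bbaaac[_]
M halts after 8 transitions.

8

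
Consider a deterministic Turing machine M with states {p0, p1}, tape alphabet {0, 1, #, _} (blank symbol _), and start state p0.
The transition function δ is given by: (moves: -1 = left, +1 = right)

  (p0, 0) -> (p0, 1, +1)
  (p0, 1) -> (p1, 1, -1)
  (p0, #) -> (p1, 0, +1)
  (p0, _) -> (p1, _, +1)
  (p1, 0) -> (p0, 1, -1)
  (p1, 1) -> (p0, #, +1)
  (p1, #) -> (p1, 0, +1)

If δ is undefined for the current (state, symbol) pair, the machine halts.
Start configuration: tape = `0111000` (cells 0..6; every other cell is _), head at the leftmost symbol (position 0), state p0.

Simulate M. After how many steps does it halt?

16

p0 | [0]111000__   read 0 → write 1, move +1, go to p0
p0 | 1[1]11000__   read 1 → write 1, move -1, go to p1
p1 | [1]111000__   read 1 → write #, move +1, go to p0
p0 | #[1]11000__   read 1 → write 1, move -1, go to p1
p1 | [#]111000__   read # → write 0, move +1, go to p1
p1 | 0[1]11000__   read 1 → write #, move +1, go to p0
p0 | 0#[1]1000__   read 1 → write 1, move -1, go to p1
p1 | 0[#]11000__   read # → write 0, move +1, go to p1
p1 | 00[1]1000__   read 1 → write #, move +1, go to p0
p0 | 00#[1]000__   read 1 → write 1, move -1, go to p1
p1 | 00[#]1000__   read # → write 0, move +1, go to p1
p1 | 000[1]000__   read 1 → write #, move +1, go to p0
p0 | 000#[0]00__   read 0 → write 1, move +1, go to p0
p0 | 000#1[0]0__   read 0 → write 1, move +1, go to p0
p0 | 000#11[0]__   read 0 → write 1, move +1, go to p0
p0 | 000#111[_]_   read _ → write _, move +1, go to p1
p1 | 000#111_[_]
M halts after 16 transitions.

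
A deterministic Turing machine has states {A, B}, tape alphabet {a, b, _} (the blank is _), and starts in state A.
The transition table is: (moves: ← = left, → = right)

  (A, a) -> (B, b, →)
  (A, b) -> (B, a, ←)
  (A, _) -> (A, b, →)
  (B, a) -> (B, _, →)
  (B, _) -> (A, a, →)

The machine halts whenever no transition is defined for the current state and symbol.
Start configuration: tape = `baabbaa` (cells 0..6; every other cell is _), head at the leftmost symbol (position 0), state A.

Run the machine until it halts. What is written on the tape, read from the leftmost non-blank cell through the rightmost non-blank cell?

A | _[b]aabbaa   read b → write a, move ←, go to B
B | [_]aaabbaa   read _ → write a, move →, go to A
A | a[a]aabbaa   read a → write b, move →, go to B
B | ab[a]abbaa   read a → write _, move →, go to B
B | ab_[a]bbaa   read a → write _, move →, go to B
B | ab__[b]baa
The non-blank tape span at halt is ab__bbaa.

ab__bbaa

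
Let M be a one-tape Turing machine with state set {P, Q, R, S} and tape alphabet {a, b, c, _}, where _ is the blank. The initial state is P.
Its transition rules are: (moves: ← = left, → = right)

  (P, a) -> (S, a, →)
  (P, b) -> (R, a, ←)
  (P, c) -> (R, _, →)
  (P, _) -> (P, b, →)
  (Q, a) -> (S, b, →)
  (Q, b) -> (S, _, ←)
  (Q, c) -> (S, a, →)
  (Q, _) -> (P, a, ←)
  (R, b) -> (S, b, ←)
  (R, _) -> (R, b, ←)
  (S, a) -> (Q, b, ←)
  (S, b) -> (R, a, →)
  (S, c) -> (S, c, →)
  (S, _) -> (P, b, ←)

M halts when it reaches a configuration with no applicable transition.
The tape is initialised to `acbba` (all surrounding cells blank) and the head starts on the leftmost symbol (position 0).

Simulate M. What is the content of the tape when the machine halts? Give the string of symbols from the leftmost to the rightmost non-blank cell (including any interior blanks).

state=P head=0 tape=__[a]cbba   (P,a)→(S,a,→)
state=S head=1 tape=__a[c]bba   (S,c)→(S,c,→)
state=S head=2 tape=__ac[b]ba   (S,b)→(R,a,→)
state=R head=3 tape=__aca[b]a   (R,b)→(S,b,←)
state=S head=2 tape=__ac[a]ba   (S,a)→(Q,b,←)
state=Q head=1 tape=__a[c]bba   (Q,c)→(S,a,→)
state=S head=2 tape=__aa[b]ba   (S,b)→(R,a,→)
state=R head=3 tape=__aaa[b]a   (R,b)→(S,b,←)
state=S head=2 tape=__aa[a]ba   (S,a)→(Q,b,←)
state=Q head=1 tape=__a[a]bba   (Q,a)→(S,b,→)
state=S head=2 tape=__ab[b]ba   (S,b)→(R,a,→)
state=R head=3 tape=__aba[b]a   (R,b)→(S,b,←)
state=S head=2 tape=__ab[a]ba   (S,a)→(Q,b,←)
state=Q head=1 tape=__a[b]bba   (Q,b)→(S,_,←)
state=S head=0 tape=__[a]_bba   (S,a)→(Q,b,←)
state=Q head=-1 tape=_[_]b_bba   (Q,_)→(P,a,←)
state=P head=-2 tape=[_]ab_bba   (P,_)→(P,b,→)
state=P head=-1 tape=b[a]b_bba   (P,a)→(S,a,→)
state=S head=0 tape=ba[b]_bba   (S,b)→(R,a,→)
state=R head=1 tape=baa[_]bba   (R,_)→(R,b,←)
state=R head=0 tape=ba[a]bbba
The non-blank tape span at halt is baabbba.

baabbba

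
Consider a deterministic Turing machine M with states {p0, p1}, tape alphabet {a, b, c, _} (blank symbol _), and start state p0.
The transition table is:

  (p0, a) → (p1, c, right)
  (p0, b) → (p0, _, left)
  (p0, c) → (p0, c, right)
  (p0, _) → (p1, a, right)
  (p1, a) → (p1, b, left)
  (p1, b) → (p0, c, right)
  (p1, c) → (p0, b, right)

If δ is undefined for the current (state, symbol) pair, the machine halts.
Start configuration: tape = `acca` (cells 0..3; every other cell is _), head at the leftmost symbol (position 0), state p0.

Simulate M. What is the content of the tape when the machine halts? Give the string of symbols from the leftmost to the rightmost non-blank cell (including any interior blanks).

cbcc

state=p0 head=0 tape=[a]cca_   (p0,a)→(p1,c,right)
state=p1 head=1 tape=c[c]ca_   (p1,c)→(p0,b,right)
state=p0 head=2 tape=cb[c]a_   (p0,c)→(p0,c,right)
state=p0 head=3 tape=cbc[a]_   (p0,a)→(p1,c,right)
state=p1 head=4 tape=cbcc[_]
The non-blank tape span at halt is cbcc.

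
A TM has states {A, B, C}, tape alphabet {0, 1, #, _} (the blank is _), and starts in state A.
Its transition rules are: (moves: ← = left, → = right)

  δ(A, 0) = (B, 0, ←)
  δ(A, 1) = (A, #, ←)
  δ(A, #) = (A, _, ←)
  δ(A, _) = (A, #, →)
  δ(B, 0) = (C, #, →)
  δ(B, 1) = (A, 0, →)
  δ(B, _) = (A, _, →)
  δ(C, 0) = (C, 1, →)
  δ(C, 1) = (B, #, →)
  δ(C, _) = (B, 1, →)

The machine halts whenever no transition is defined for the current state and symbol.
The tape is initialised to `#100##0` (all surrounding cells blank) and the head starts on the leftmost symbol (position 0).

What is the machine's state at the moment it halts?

A | ___[#]100##0   read # → write _, move ←, go to A
A | __[_]_100##0   read _ → write #, move →, go to A
A | __#[_]100##0   read _ → write #, move →, go to A
A | __##[1]00##0   read 1 → write #, move ←, go to A
A | __#[#]#00##0   read # → write _, move ←, go to A
A | __[#]_#00##0   read # → write _, move ←, go to A
A | _[_]__#00##0   read _ → write #, move →, go to A
A | _#[_]_#00##0   read _ → write #, move →, go to A
A | _##[_]#00##0   read _ → write #, move →, go to A
A | _###[#]00##0   read # → write _, move ←, go to A
A | _##[#]_00##0   read # → write _, move ←, go to A
A | _#[#]__00##0   read # → write _, move ←, go to A
A | _[#]___00##0   read # → write _, move ←, go to A
A | [_]____00##0   read _ → write #, move →, go to A
A | #[_]___00##0   read _ → write #, move →, go to A
A | ##[_]__00##0   read _ → write #, move →, go to A
A | ###[_]_00##0   read _ → write #, move →, go to A
A | ####[_]00##0   read _ → write #, move →, go to A
A | #####[0]0##0   read 0 → write 0, move ←, go to B
B | ####[#]00##0
No transition is defined for (B, #); M halts in state B.

B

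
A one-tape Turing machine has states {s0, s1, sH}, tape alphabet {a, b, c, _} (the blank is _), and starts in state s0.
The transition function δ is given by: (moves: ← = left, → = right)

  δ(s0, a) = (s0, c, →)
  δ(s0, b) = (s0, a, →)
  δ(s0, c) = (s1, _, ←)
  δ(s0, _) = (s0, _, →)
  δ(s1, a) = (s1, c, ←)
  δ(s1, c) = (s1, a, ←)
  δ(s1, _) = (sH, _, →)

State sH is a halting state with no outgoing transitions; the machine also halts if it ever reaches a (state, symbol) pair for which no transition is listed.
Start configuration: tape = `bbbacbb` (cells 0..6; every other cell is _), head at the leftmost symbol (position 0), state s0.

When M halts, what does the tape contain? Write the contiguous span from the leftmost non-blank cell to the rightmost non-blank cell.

ccca_bb

s0 | _[b]bbacbb   read b → write a, move →, go to s0
s0 | _a[b]bacbb   read b → write a, move →, go to s0
s0 | _aa[b]acbb   read b → write a, move →, go to s0
s0 | _aaa[a]cbb   read a → write c, move →, go to s0
s0 | _aaac[c]bb   read c → write _, move ←, go to s1
s1 | _aaa[c]_bb   read c → write a, move ←, go to s1
s1 | _aa[a]a_bb   read a → write c, move ←, go to s1
s1 | _a[a]ca_bb   read a → write c, move ←, go to s1
s1 | _[a]cca_bb   read a → write c, move ←, go to s1
s1 | [_]ccca_bb   read _ → write _, move →, go to sH
sH | _[c]cca_bb
The non-blank tape span at halt is ccca_bb.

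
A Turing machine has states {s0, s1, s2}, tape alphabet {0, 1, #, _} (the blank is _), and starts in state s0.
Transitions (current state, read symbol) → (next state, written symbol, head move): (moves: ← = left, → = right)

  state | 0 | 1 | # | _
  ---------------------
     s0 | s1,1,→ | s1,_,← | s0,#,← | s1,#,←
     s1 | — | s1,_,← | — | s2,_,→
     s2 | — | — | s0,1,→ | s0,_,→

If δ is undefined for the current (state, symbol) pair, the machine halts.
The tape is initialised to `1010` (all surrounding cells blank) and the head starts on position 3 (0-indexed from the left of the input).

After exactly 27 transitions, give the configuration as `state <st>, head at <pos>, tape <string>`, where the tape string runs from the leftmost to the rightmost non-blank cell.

state s0, head at 6, tape 1011___#

s0 | 101[0]____   read 0 → write 1, move →, go to s1
s1 | 1011[_]___   read _ → write _, move →, go to s2
s2 | 1011_[_]__   read _ → write _, move →, go to s0
s0 | 1011__[_]_   read _ → write #, move ←, go to s1
s1 | 1011_[_]#_   read _ → write _, move →, go to s2
s2 | 1011__[#]_   read # → write 1, move →, go to s0
s0 | 1011__1[_]   read _ → write #, move ←, go to s1
s1 | 1011__[1]#   read 1 → write _, move ←, go to s1
s1 | 1011_[_]_#   read _ → write _, move →, go to s2
s2 | 1011__[_]#   read _ → write _, move →, go to s0
s0 | 1011___[#]   read # → write #, move ←, go to s0
s0 | 1011__[_]#   read _ → write #, move ←, go to s1
s1 | 1011_[_]##   read _ → write _, move →, go to s2
s2 | 1011__[#]#   read # → write 1, move →, go to s0
s0 | 1011__1[#]   read # → write #, move ←, go to s0
s0 | 1011__[1]#   read 1 → write _, move ←, go to s1
s1 | 1011_[_]_#   read _ → write _, move →, go to s2
s2 | 1011__[_]#   read _ → write _, move →, go to s0
s0 | 1011___[#]   read # → write #, move ←, go to s0
s0 | 1011__[_]#   read _ → write #, move ←, go to s1
s1 | 1011_[_]##   read _ → write _, move →, go to s2
s2 | 1011__[#]#   read # → write 1, move →, go to s0
s0 | 1011__1[#]   read # → write #, move ←, go to s0
s0 | 1011__[1]#   read 1 → write _, move ←, go to s1
s1 | 1011_[_]_#   read _ → write _, move →, go to s2
s2 | 1011__[_]#   read _ → write _, move →, go to s0
s0 | 1011___[#]   read # → write #, move ←, go to s0
s0 | 1011__[_]#
After 27 steps: state s0, head at 6, tape 1011___#.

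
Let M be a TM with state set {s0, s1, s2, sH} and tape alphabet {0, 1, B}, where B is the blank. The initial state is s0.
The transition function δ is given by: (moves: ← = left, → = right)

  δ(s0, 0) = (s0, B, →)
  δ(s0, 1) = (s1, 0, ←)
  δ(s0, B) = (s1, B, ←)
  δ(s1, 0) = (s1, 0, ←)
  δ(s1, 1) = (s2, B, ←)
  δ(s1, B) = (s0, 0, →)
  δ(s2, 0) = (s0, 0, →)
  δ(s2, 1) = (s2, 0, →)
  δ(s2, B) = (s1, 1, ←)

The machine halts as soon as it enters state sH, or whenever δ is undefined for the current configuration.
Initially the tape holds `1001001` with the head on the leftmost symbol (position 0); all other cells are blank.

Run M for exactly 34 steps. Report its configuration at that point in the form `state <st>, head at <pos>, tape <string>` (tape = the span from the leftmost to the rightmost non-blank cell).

state s0, head at 4, tape 0BB00000

s0 | B[1]001001B   read 1 → write 0, move ←, go to s1
s1 | [B]0001001B   read B → write 0, move →, go to s0
s0 | 0[0]001001B   read 0 → write B, move →, go to s0
s0 | 0B[0]01001B   read 0 → write B, move →, go to s0
s0 | 0BB[0]1001B   read 0 → write B, move →, go to s0
s0 | 0BBB[1]001B   read 1 → write 0, move ←, go to s1
s1 | 0BB[B]0001B   read B → write 0, move →, go to s0
s0 | 0BB0[0]001B   read 0 → write B, move →, go to s0
s0 | 0BB0B[0]01B   read 0 → write B, move →, go to s0
s0 | 0BB0BB[0]1B   read 0 → write B, move →, go to s0
s0 | 0BB0BBB[1]B   read 1 → write 0, move ←, go to s1
s1 | 0BB0BB[B]0B   read B → write 0, move →, go to s0
s0 | 0BB0BB0[0]B   read 0 → write B, move →, go to s0
s0 | 0BB0BB0B[B]   read B → write B, move ←, go to s1
s1 | 0BB0BB0[B]B   read B → write 0, move →, go to s0
s0 | 0BB0BB00[B]   read B → write B, move ←, go to s1
s1 | 0BB0BB0[0]B   read 0 → write 0, move ←, go to s1
s1 | 0BB0BB[0]0B   read 0 → write 0, move ←, go to s1
s1 | 0BB0B[B]00B   read B → write 0, move →, go to s0
s0 | 0BB0B0[0]0B   read 0 → write B, move →, go to s0
s0 | 0BB0B0B[0]B   read 0 → write B, move →, go to s0
s0 | 0BB0B0BB[B]   read B → write B, move ←, go to s1
s1 | 0BB0B0B[B]B   read B → write 0, move →, go to s0
s0 | 0BB0B0B0[B]   read B → write B, move ←, go to s1
s1 | 0BB0B0B[0]B   read 0 → write 0, move ←, go to s1
s1 | 0BB0B0[B]0B   read B → write 0, move →, go to s0
s0 | 0BB0B00[0]B   read 0 → write B, move →, go to s0
s0 | 0BB0B00B[B]   read B → write B, move ←, go to s1
s1 | 0BB0B00[B]B   read B → write 0, move →, go to s0
s0 | 0BB0B000[B]   read B → write B, move ←, go to s1
s1 | 0BB0B00[0]B   read 0 → write 0, move ←, go to s1
s1 | 0BB0B0[0]0B   read 0 → write 0, move ←, go to s1
s1 | 0BB0B[0]00B   read 0 → write 0, move ←, go to s1
s1 | 0BB0[B]000B   read B → write 0, move →, go to s0
s0 | 0BB00[0]00B
After 34 steps: state s0, head at 4, tape 0BB00000.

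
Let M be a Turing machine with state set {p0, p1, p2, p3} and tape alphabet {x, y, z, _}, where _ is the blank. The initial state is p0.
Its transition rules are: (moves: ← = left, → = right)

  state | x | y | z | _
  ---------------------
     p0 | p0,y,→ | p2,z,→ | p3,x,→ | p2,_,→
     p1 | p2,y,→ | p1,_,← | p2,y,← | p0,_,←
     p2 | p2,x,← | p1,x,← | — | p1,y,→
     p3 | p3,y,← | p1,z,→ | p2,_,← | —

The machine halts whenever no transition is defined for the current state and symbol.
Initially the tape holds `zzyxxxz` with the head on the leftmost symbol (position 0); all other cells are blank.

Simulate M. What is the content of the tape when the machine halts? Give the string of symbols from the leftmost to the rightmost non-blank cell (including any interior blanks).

p0 | ___[z]zyxxxz   read z → write x, move →, go to p3
p3 | ___x[z]yxxxz   read z → write _, move ←, go to p2
p2 | ___[x]_yxxxz   read x → write x, move ←, go to p2
p2 | __[_]x_yxxxz   read _ → write y, move →, go to p1
p1 | __y[x]_yxxxz   read x → write y, move →, go to p2
p2 | __yy[_]yxxxz   read _ → write y, move →, go to p1
p1 | __yyy[y]xxxz   read y → write _, move ←, go to p1
p1 | __yy[y]_xxxz   read y → write _, move ←, go to p1
p1 | __y[y]__xxxz   read y → write _, move ←, go to p1
p1 | __[y]___xxxz   read y → write _, move ←, go to p1
p1 | _[_]____xxxz   read _ → write _, move ←, go to p0
p0 | [_]_____xxxz   read _ → write _, move →, go to p2
p2 | _[_]____xxxz   read _ → write y, move →, go to p1
p1 | _y[_]___xxxz   read _ → write _, move ←, go to p0
p0 | _[y]____xxxz   read y → write z, move →, go to p2
p2 | _z[_]___xxxz   read _ → write y, move →, go to p1
p1 | _zy[_]__xxxz   read _ → write _, move ←, go to p0
p0 | _z[y]___xxxz   read y → write z, move →, go to p2
p2 | _zz[_]__xxxz   read _ → write y, move →, go to p1
p1 | _zzy[_]_xxxz   read _ → write _, move ←, go to p0
p0 | _zz[y]__xxxz   read y → write z, move →, go to p2
p2 | _zzz[_]_xxxz   read _ → write y, move →, go to p1
p1 | _zzzy[_]xxxz   read _ → write _, move ←, go to p0
p0 | _zzz[y]_xxxz   read y → write z, move →, go to p2
p2 | _zzzz[_]xxxz   read _ → write y, move →, go to p1
p1 | _zzzzy[x]xxz   read x → write y, move →, go to p2
p2 | _zzzzyy[x]xz   read x → write x, move ←, go to p2
p2 | _zzzzy[y]xxz   read y → write x, move ←, go to p1
p1 | _zzzz[y]xxxz   read y → write _, move ←, go to p1
p1 | _zzz[z]_xxxz   read z → write y, move ←, go to p2
p2 | _zz[z]y_xxxz
The non-blank tape span at halt is zzzy_xxxz.

zzzy_xxxz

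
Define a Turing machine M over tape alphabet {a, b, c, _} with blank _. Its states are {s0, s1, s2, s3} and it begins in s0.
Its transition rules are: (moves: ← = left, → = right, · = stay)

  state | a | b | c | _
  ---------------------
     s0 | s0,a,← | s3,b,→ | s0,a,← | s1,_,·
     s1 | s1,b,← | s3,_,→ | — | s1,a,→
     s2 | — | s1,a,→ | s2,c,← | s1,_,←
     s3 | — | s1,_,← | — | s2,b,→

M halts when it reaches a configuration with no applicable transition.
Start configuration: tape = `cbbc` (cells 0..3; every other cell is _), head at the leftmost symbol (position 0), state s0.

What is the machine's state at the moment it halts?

state=s0 head=0 tape=__[c]bbc   (s0,c)→(s0,a,←)
state=s0 head=-1 tape=_[_]abbc   (s0,_)→(s1,_,·)
state=s1 head=-1 tape=_[_]abbc   (s1,_)→(s1,a,→)
state=s1 head=0 tape=_a[a]bbc   (s1,a)→(s1,b,←)
state=s1 head=-1 tape=_[a]bbbc   (s1,a)→(s1,b,←)
state=s1 head=-2 tape=[_]bbbbc   (s1,_)→(s1,a,→)
state=s1 head=-1 tape=a[b]bbbc   (s1,b)→(s3,_,→)
state=s3 head=0 tape=a_[b]bbc   (s3,b)→(s1,_,←)
state=s1 head=-1 tape=a[_]_bbc   (s1,_)→(s1,a,→)
state=s1 head=0 tape=aa[_]bbc   (s1,_)→(s1,a,→)
state=s1 head=1 tape=aaa[b]bc   (s1,b)→(s3,_,→)
state=s3 head=2 tape=aaa_[b]c   (s3,b)→(s1,_,←)
state=s1 head=1 tape=aaa[_]_c   (s1,_)→(s1,a,→)
state=s1 head=2 tape=aaaa[_]c   (s1,_)→(s1,a,→)
state=s1 head=3 tape=aaaaa[c]
No transition is defined for (s1, c); M halts in state s1.

s1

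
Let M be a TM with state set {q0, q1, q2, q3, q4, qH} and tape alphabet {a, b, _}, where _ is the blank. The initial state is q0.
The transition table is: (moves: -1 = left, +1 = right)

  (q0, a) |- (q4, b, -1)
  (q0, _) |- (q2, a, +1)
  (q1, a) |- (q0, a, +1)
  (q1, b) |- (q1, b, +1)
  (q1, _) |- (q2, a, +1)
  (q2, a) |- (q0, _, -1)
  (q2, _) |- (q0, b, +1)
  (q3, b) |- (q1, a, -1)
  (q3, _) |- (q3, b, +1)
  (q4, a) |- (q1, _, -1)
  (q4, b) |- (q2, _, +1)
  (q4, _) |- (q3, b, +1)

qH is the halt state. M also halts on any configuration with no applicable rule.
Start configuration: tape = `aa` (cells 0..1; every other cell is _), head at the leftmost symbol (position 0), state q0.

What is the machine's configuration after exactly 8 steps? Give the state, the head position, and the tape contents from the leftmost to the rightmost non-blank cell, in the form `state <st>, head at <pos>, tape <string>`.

state=q0 head=0 tape=_[a]a   (q0,a)→(q4,b,-1)
state=q4 head=-1 tape=[_]ba   (q4,_)→(q3,b,+1)
state=q3 head=0 tape=b[b]a   (q3,b)→(q1,a,-1)
state=q1 head=-1 tape=[b]aa   (q1,b)→(q1,b,+1)
state=q1 head=0 tape=b[a]a   (q1,a)→(q0,a,+1)
state=q0 head=1 tape=ba[a]   (q0,a)→(q4,b,-1)
state=q4 head=0 tape=b[a]b   (q4,a)→(q1,_,-1)
state=q1 head=-1 tape=[b]_b   (q1,b)→(q1,b,+1)
state=q1 head=0 tape=b[_]b
After 8 steps: state q1, head at 0, tape b_b.

state q1, head at 0, tape b_b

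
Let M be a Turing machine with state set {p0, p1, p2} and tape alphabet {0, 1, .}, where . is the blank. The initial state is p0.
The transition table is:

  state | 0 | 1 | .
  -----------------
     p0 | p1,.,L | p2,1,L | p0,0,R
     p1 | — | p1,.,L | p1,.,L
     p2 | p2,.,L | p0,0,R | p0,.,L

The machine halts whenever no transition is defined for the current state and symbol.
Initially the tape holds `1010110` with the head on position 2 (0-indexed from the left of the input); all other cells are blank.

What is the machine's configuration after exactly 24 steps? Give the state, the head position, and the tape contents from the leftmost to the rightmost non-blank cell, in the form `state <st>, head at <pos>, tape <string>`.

state=p0 head=2 tape=....10[1]0110   (p0,1)→(p2,1,L)
state=p2 head=1 tape=....1[0]10110   (p2,0)→(p2,.,L)
state=p2 head=0 tape=....[1].10110   (p2,1)→(p0,0,R)
state=p0 head=1 tape=....0[.]10110   (p0,.)→(p0,0,R)
state=p0 head=2 tape=....00[1]0110   (p0,1)→(p2,1,L)
state=p2 head=1 tape=....0[0]10110   (p2,0)→(p2,.,L)
state=p2 head=0 tape=....[0].10110   (p2,0)→(p2,.,L)
state=p2 head=-1 tape=...[.]..10110   (p2,.)→(p0,.,L)
state=p0 head=-2 tape=..[.]...10110   (p0,.)→(p0,0,R)
state=p0 head=-1 tape=..0[.]..10110   (p0,.)→(p0,0,R)
state=p0 head=0 tape=..00[.].10110   (p0,.)→(p0,0,R)
state=p0 head=1 tape=..000[.]10110   (p0,.)→(p0,0,R)
state=p0 head=2 tape=..0000[1]0110   (p0,1)→(p2,1,L)
state=p2 head=1 tape=..000[0]10110   (p2,0)→(p2,.,L)
state=p2 head=0 tape=..00[0].10110   (p2,0)→(p2,.,L)
state=p2 head=-1 tape=..0[0]..10110   (p2,0)→(p2,.,L)
state=p2 head=-2 tape=..[0]...10110   (p2,0)→(p2,.,L)
state=p2 head=-3 tape=.[.]....10110   (p2,.)→(p0,.,L)
state=p0 head=-4 tape=[.].....10110   (p0,.)→(p0,0,R)
state=p0 head=-3 tape=0[.]....10110   (p0,.)→(p0,0,R)
state=p0 head=-2 tape=00[.]...10110   (p0,.)→(p0,0,R)
state=p0 head=-1 tape=000[.]..10110   (p0,.)→(p0,0,R)
state=p0 head=0 tape=0000[.].10110   (p0,.)→(p0,0,R)
state=p0 head=1 tape=00000[.]10110   (p0,.)→(p0,0,R)
state=p0 head=2 tape=000000[1]0110
After 24 steps: state p0, head at 2, tape 00000010110.

state p0, head at 2, tape 00000010110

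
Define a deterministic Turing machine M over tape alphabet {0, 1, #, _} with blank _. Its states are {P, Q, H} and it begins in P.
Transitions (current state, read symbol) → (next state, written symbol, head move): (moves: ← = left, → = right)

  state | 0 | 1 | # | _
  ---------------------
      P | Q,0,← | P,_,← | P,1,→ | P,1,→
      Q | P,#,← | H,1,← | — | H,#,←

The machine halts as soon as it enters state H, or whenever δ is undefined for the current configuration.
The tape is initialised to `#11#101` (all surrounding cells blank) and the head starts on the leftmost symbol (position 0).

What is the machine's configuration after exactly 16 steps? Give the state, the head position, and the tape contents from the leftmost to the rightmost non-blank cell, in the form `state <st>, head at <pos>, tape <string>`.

P | __[#]11#101   read # → write 1, move →, go to P
P | __1[1]1#101   read 1 → write _, move ←, go to P
P | __[1]_1#101   read 1 → write _, move ←, go to P
P | _[_]__1#101   read _ → write 1, move →, go to P
P | _1[_]_1#101   read _ → write 1, move →, go to P
P | _11[_]1#101   read _ → write 1, move →, go to P
P | _111[1]#101   read 1 → write _, move ←, go to P
P | _11[1]_#101   read 1 → write _, move ←, go to P
P | _1[1]__#101   read 1 → write _, move ←, go to P
P | _[1]___#101   read 1 → write _, move ←, go to P
P | [_]____#101   read _ → write 1, move →, go to P
P | 1[_]___#101   read _ → write 1, move →, go to P
P | 11[_]__#101   read _ → write 1, move →, go to P
P | 111[_]_#101   read _ → write 1, move →, go to P
P | 1111[_]#101   read _ → write 1, move →, go to P
P | 11111[#]101   read # → write 1, move →, go to P
P | 111111[1]01
After 16 steps: state P, head at 4, tape 111111101.

state P, head at 4, tape 111111101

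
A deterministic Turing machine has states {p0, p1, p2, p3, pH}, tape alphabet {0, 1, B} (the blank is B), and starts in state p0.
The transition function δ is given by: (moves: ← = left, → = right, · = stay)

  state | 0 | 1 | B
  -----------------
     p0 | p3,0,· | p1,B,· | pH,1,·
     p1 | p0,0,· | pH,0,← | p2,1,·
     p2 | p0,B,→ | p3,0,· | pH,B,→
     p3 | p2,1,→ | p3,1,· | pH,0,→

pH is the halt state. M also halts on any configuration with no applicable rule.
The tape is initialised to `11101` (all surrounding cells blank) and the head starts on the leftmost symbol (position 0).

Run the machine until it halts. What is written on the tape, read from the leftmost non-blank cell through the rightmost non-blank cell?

p0 | [1]1101BB   read 1 → write B, move ·, go to p1
p1 | [B]1101BB   read B → write 1, move ·, go to p2
p2 | [1]1101BB   read 1 → write 0, move ·, go to p3
p3 | [0]1101BB   read 0 → write 1, move →, go to p2
p2 | 1[1]101BB   read 1 → write 0, move ·, go to p3
p3 | 1[0]101BB   read 0 → write 1, move →, go to p2
p2 | 11[1]01BB   read 1 → write 0, move ·, go to p3
p3 | 11[0]01BB   read 0 → write 1, move →, go to p2
p2 | 111[0]1BB   read 0 → write B, move →, go to p0
p0 | 111B[1]BB   read 1 → write B, move ·, go to p1
p1 | 111B[B]BB   read B → write 1, move ·, go to p2
p2 | 111B[1]BB   read 1 → write 0, move ·, go to p3
p3 | 111B[0]BB   read 0 → write 1, move →, go to p2
p2 | 111B1[B]B   read B → write B, move →, go to pH
pH | 111B1B[B]
The non-blank tape span at halt is 111B1.

111B1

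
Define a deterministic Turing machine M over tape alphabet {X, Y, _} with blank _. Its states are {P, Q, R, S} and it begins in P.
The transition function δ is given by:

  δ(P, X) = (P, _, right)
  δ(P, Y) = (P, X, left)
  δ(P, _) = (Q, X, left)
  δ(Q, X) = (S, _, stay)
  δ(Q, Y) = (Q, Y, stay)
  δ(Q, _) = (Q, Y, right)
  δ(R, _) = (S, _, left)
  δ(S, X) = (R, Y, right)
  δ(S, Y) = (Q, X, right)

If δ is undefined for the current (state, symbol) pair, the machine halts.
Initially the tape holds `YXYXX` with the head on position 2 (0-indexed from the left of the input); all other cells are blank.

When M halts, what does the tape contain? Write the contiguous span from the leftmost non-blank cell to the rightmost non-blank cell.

Y___Y

P | YX[Y]XX_   read Y → write X, move left, go to P
P | Y[X]XXX_   read X → write _, move right, go to P
P | Y_[X]XX_   read X → write _, move right, go to P
P | Y__[X]X_   read X → write _, move right, go to P
P | Y___[X]_   read X → write _, move right, go to P
P | Y____[_]   read _ → write X, move left, go to Q
Q | Y___[_]X   read _ → write Y, move right, go to Q
Q | Y___Y[X]   read X → write _, move stay, go to S
S | Y___Y[_]
The non-blank tape span at halt is Y___Y.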